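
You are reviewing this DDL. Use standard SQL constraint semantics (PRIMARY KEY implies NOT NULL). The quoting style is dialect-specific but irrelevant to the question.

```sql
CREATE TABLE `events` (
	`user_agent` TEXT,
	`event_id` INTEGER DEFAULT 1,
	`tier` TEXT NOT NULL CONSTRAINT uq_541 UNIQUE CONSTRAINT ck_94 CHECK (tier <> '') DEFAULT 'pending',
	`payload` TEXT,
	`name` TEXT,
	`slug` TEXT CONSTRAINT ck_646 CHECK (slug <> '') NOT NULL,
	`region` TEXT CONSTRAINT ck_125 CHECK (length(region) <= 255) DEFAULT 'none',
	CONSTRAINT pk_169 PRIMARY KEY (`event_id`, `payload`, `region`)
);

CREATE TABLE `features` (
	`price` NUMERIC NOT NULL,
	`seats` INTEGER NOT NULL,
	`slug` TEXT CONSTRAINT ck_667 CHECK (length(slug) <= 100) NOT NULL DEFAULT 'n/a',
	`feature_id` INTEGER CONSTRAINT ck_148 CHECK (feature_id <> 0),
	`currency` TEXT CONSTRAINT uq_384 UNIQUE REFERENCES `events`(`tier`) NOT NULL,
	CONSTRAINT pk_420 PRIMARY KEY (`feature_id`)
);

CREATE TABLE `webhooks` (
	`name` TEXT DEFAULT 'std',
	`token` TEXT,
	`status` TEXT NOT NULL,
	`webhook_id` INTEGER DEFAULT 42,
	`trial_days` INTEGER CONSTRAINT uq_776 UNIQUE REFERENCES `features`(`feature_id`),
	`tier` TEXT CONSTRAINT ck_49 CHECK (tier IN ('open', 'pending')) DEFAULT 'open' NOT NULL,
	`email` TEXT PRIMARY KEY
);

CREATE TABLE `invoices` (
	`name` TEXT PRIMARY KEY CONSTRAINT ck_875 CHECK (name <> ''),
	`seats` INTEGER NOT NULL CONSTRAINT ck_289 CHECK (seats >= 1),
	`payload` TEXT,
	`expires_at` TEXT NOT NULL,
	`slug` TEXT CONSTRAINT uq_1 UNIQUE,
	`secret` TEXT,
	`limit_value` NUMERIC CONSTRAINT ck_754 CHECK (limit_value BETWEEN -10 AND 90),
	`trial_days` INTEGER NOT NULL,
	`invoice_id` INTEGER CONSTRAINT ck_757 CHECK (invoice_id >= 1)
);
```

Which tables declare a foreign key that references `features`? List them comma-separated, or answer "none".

webhooks

- webhooks.trial_days references features(feature_id).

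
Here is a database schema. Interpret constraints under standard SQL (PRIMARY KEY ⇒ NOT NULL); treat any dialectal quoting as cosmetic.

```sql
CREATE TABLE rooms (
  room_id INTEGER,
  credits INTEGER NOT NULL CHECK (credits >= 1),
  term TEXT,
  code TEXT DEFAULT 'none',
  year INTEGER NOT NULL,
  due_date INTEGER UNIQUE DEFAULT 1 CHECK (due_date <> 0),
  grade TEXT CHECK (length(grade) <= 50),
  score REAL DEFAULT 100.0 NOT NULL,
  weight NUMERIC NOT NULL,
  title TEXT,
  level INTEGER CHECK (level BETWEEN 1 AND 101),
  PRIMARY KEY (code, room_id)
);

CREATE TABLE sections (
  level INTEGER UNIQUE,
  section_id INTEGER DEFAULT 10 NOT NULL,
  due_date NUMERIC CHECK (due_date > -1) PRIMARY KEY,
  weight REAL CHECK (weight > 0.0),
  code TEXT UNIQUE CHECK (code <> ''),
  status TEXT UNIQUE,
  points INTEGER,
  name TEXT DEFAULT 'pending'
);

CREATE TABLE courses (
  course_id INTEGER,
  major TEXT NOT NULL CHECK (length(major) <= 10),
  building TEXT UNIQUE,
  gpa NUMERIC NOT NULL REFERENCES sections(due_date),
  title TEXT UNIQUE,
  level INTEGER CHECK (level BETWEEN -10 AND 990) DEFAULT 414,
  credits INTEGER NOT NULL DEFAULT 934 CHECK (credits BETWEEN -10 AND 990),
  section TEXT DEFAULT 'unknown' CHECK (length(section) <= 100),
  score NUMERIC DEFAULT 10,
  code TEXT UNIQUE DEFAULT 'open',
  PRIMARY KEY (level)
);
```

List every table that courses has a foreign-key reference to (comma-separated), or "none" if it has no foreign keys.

- gpa REFERENCES sections(due_date).

sections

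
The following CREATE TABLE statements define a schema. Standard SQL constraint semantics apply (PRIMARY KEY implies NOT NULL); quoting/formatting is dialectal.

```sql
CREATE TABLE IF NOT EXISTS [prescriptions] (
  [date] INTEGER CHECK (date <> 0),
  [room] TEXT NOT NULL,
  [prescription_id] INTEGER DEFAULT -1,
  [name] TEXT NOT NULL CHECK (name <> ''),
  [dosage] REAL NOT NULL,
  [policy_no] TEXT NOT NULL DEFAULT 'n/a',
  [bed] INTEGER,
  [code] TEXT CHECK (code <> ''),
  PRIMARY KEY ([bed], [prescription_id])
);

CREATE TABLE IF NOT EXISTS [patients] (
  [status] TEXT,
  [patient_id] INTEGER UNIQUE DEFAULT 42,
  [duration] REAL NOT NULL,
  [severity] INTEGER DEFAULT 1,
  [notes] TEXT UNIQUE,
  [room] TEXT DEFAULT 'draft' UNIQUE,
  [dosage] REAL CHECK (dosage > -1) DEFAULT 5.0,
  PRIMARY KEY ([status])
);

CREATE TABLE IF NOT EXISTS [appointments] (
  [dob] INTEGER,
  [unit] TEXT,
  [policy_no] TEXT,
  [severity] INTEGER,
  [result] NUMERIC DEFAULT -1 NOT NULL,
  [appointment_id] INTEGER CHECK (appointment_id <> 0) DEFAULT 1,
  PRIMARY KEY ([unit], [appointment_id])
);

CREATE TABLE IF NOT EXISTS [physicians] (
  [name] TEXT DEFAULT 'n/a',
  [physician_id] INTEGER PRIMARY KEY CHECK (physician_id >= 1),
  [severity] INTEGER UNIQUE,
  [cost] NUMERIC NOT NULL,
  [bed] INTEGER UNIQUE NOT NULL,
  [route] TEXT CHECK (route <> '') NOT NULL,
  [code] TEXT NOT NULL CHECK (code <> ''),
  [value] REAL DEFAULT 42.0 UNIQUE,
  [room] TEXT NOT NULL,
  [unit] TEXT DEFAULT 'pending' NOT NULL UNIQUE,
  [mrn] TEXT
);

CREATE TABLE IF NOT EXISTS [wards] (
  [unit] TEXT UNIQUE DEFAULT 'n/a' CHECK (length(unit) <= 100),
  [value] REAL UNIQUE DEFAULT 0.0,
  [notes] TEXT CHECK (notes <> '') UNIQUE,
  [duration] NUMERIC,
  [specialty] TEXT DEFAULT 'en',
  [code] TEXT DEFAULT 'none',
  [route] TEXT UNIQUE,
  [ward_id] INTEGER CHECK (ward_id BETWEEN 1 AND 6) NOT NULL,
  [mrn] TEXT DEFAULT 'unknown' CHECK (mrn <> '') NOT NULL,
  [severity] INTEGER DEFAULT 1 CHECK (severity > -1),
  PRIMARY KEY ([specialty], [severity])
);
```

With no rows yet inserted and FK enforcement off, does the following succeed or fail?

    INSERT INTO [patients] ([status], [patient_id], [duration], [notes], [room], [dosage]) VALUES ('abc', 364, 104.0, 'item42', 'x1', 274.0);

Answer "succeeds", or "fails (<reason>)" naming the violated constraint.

succeeds

NOT NULL columns: duration is supplied; status is supplied.
CHECK constraints: 274.0 satisfies (dosage > -1).
No constraint is violated.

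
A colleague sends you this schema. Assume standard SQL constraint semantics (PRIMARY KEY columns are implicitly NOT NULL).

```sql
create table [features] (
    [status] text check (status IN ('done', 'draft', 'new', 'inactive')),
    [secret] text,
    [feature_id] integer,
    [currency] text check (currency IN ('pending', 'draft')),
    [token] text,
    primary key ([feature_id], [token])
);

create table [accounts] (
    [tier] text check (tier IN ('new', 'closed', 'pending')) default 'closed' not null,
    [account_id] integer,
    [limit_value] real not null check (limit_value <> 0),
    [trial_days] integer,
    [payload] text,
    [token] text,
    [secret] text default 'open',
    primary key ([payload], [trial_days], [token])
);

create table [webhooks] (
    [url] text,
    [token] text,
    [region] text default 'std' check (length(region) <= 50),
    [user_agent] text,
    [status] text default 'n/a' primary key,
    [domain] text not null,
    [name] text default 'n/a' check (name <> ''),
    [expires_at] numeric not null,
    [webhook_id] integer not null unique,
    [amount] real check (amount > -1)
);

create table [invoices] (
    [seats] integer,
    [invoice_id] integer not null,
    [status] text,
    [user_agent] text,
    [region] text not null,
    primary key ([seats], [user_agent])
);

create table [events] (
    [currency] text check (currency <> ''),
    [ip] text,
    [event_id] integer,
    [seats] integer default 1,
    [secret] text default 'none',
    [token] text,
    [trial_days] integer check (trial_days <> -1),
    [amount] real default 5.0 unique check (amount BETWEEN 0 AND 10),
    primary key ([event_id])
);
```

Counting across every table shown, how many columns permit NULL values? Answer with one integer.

features: 3 nullable (status, secret, currency — PK (feature_id, token) and explicit NOT NULL columns excluded).
accounts: 2 nullable (account_id, secret — PK (payload, trial_days, token) and explicit NOT NULL columns excluded).
webhooks: 6 nullable (url, token, region, user_agent, name, amount — PK (status) and explicit NOT NULL columns excluded).
invoices: 1 nullable (status — PK (seats, user_agent) and explicit NOT NULL columns excluded).
events: 7 nullable (currency, ip, seats, secret, token, trial_days, amount — PK (event_id) and explicit NOT NULL columns excluded).
Total: 3 + 2 + 6 + 1 + 7 = 19.

19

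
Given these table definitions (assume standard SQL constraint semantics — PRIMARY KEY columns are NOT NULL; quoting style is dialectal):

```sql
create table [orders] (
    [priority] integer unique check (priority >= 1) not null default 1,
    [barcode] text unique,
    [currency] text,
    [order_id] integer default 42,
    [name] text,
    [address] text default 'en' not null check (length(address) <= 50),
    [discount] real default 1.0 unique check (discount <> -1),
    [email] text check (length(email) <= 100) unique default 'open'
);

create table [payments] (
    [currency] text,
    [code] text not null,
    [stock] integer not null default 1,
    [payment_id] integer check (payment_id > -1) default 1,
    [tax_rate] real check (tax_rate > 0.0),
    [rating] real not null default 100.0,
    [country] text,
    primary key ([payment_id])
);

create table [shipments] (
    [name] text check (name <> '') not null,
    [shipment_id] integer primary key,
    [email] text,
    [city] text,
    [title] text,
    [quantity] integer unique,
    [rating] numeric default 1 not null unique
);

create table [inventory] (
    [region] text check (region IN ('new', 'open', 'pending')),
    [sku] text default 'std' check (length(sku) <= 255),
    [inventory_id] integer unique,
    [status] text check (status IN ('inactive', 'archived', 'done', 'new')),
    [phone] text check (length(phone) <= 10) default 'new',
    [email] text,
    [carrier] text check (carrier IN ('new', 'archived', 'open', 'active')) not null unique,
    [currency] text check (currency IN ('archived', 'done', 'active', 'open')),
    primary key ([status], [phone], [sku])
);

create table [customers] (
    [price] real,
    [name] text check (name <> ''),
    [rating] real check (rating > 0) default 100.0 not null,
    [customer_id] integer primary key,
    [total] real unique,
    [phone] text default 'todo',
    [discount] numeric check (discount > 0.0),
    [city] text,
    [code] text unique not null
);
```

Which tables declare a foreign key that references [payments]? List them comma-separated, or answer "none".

No REFERENCES clause anywhere in the schema names payments.

none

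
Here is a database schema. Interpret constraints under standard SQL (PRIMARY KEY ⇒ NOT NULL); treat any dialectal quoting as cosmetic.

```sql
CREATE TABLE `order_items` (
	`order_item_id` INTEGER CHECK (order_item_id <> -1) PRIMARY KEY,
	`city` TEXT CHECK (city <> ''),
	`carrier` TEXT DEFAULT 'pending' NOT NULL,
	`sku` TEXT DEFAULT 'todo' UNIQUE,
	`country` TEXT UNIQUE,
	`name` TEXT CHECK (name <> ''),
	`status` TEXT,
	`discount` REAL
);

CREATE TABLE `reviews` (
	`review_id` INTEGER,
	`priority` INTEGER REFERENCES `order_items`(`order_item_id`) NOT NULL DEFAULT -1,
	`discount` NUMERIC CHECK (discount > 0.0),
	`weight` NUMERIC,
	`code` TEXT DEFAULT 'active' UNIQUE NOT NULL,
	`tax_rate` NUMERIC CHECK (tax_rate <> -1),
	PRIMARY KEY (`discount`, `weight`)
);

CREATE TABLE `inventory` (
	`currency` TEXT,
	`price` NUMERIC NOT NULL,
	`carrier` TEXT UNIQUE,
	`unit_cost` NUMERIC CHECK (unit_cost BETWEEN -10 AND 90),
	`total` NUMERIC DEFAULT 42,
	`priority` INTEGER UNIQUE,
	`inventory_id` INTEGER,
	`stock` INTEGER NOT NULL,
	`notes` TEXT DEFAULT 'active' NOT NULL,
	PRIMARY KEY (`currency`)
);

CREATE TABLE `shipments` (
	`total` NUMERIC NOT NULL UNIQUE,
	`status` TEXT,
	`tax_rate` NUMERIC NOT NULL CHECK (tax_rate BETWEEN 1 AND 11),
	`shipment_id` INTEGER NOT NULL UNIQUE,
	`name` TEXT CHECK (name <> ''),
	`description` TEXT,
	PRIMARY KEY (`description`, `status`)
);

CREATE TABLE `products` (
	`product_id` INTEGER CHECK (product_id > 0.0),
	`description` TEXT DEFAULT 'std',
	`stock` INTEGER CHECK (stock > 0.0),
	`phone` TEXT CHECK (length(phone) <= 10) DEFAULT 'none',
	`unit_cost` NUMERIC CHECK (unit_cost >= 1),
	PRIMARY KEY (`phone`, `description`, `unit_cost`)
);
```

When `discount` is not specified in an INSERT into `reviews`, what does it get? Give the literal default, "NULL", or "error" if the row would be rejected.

discount has no DEFAULT clause.
Omitting it would insert NULL, but it is part of the PRIMARY KEY, so the INSERT fails.

error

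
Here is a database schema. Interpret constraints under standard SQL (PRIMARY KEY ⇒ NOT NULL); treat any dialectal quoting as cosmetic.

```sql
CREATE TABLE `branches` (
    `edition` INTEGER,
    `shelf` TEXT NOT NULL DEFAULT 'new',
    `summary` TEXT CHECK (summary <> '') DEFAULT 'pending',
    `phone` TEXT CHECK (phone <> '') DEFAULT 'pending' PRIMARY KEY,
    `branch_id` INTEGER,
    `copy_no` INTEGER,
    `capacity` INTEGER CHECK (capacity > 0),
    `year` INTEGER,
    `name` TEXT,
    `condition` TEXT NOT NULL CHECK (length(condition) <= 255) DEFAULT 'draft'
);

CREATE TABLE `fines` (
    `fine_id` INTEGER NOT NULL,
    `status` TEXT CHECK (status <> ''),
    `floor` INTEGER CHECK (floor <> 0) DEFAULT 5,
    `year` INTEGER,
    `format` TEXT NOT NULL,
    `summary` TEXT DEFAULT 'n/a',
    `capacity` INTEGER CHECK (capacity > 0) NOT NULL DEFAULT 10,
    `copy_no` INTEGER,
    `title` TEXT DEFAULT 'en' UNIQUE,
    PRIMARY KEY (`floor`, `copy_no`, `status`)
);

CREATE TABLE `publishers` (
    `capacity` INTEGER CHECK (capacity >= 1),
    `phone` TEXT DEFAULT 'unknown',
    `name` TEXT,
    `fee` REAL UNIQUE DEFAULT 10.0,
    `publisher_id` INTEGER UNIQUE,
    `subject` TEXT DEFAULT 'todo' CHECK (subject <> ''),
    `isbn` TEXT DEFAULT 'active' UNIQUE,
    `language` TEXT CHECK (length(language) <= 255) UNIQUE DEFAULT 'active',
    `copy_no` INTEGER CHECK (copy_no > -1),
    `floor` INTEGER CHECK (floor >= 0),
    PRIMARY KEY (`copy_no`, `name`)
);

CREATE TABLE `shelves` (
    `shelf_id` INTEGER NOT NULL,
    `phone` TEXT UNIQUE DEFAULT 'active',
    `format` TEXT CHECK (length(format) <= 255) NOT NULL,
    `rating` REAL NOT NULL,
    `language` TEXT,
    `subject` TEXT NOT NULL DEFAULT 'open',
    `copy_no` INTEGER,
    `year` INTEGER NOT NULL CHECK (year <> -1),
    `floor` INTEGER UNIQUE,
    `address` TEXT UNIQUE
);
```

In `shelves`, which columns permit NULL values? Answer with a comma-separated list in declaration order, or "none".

- shelf_id: declared NOT NULL → not nullable.
- phone: UNIQUE does not imply NOT NULL → nullable.
- format: declared NOT NULL → not nullable.
- rating: declared NOT NULL → not nullable.
- language: no NOT NULL constraint applies → nullable.
- subject: declared NOT NULL → not nullable.
- copy_no: no NOT NULL constraint applies → nullable.
- year: declared NOT NULL → not nullable.
- floor: UNIQUE does not imply NOT NULL → nullable.
- address: UNIQUE does not imply NOT NULL → nullable.

phone, language, copy_no, floor, address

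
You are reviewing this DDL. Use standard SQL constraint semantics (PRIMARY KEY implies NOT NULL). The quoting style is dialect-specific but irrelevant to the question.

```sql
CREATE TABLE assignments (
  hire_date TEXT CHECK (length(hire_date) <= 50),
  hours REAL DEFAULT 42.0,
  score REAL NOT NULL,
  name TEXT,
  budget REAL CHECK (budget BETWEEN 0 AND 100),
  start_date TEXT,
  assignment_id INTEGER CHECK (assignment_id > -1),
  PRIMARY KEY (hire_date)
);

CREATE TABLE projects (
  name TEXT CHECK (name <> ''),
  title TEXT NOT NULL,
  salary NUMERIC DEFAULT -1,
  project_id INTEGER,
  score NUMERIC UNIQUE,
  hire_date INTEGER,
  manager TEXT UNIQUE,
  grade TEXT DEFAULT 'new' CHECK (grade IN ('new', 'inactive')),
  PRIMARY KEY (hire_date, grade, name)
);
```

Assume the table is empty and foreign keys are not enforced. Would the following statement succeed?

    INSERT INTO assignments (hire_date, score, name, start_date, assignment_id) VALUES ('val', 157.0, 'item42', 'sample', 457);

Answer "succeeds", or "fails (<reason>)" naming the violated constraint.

succeeds

NOT NULL columns: hire_date is supplied; score is supplied.
CHECK constraints: 'val' satisfies (length(hire_date) <= 50); 457 satisfies (assignment_id > -1).
No constraint is violated.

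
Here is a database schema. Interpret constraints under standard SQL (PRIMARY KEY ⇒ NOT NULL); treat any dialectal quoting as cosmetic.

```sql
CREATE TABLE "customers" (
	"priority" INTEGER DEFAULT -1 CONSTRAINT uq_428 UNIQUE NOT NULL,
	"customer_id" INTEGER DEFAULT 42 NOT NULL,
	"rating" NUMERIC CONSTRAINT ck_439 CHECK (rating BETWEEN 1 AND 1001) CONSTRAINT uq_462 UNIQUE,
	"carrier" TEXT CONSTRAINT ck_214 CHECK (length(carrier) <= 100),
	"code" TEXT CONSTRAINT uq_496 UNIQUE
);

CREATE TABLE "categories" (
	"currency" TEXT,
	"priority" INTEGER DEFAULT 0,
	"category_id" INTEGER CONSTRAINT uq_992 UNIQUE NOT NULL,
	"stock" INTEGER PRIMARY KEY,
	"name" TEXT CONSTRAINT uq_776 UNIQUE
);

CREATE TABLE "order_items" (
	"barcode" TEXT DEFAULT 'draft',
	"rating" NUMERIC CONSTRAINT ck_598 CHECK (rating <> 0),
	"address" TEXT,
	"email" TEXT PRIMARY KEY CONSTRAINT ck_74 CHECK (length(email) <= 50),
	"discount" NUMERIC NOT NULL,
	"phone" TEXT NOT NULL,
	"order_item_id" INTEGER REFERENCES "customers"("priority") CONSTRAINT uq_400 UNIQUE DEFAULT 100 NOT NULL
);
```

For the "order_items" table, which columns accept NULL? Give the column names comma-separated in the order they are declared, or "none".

barcode, rating, address

- barcode: DEFAULT only fills an omitted column; an explicit NULL is still allowed → nullable.
- rating: CHECK does not forbid NULL (a CHECK constraint passes when its expression is NULL) → nullable.
- address: no NOT NULL constraint applies → nullable.
- email: part of the PRIMARY KEY, which implies NOT NULL → not nullable.
- discount: declared NOT NULL → not nullable.
- phone: declared NOT NULL → not nullable.
- order_item_id: declared NOT NULL → not nullable.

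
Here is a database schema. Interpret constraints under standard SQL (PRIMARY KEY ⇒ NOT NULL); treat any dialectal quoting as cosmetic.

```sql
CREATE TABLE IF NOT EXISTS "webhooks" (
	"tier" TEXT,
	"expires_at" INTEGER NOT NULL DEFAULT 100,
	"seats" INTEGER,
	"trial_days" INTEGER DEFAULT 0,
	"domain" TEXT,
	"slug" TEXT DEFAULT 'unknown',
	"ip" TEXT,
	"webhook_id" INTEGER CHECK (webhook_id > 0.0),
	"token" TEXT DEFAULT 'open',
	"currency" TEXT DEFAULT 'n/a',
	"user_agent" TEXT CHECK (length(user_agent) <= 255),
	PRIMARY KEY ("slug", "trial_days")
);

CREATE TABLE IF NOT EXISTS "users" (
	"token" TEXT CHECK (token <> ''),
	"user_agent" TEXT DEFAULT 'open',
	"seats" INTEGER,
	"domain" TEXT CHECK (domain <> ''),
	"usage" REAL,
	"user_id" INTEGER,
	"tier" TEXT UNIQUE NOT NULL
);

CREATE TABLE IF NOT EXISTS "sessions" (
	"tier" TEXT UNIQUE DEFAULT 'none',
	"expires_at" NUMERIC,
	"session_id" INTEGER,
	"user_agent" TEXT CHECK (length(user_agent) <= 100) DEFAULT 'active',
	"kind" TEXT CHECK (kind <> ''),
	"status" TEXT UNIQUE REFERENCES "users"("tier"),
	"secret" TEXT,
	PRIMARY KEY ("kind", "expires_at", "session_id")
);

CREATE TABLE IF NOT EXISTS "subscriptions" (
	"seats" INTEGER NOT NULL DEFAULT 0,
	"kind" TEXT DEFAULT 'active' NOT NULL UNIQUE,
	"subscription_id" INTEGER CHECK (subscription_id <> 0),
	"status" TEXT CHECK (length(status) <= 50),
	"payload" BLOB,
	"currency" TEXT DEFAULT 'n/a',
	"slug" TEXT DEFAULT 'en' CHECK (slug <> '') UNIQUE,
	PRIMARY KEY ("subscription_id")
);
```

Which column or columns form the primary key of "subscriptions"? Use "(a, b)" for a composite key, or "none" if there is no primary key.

subscription_id

subscription_id is declared PRIMARY KEY as a table-level PRIMARY KEY clause.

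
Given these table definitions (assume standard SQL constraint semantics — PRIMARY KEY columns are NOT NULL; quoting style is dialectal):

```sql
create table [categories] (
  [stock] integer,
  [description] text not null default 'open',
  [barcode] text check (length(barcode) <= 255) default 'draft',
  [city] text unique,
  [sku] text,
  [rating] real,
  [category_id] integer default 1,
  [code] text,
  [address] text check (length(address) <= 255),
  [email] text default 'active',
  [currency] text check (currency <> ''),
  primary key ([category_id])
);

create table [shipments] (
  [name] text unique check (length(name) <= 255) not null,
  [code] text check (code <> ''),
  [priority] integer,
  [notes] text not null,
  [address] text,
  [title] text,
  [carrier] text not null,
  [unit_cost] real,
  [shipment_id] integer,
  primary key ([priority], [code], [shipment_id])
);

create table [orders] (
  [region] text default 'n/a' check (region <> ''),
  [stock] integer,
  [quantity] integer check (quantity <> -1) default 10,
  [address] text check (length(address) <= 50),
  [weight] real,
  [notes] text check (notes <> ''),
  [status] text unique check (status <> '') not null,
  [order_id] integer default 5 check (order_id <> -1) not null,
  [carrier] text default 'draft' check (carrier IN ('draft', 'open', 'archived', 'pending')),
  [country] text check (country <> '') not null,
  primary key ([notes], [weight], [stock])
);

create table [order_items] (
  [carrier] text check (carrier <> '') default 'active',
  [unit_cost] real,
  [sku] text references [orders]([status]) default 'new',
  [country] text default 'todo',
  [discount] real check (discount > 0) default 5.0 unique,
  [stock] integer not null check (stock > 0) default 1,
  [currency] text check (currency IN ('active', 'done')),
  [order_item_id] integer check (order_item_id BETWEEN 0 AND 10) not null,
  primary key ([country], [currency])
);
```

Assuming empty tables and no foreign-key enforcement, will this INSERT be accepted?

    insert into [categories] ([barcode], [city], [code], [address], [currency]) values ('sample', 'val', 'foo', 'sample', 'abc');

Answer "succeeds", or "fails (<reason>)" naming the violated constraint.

succeeds

NOT NULL columns: category_id defaults to 1; description defaults to 'open'.
CHECK constraints: 'sample' satisfies (length(barcode) <= 255); 'sample' satisfies (length(address) <= 255); 'abc' satisfies (currency <> '').
No constraint is violated.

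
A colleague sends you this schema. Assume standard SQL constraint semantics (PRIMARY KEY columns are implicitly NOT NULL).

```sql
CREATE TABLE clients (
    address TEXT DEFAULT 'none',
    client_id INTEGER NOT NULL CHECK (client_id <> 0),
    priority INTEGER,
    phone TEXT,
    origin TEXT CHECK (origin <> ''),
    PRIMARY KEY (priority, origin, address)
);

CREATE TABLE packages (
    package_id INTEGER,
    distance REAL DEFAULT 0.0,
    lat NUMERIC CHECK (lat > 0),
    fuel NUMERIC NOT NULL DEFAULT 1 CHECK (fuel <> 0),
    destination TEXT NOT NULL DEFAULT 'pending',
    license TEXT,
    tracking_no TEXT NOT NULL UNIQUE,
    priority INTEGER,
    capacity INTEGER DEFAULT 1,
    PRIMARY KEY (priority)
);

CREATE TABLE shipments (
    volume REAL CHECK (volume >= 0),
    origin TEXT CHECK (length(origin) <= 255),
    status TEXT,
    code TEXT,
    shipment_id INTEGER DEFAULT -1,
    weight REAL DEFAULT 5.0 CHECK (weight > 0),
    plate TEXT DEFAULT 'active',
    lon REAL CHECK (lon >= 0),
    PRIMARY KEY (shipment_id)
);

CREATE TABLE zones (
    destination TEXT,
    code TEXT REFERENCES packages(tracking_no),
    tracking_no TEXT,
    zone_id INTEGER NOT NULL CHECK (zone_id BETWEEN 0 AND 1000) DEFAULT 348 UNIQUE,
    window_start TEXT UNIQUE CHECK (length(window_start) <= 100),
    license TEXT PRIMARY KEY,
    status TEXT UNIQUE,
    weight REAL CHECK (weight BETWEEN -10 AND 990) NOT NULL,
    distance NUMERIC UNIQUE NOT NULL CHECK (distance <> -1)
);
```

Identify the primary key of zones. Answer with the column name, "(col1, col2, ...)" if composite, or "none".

license is declared PRIMARY KEY inline on the column.

license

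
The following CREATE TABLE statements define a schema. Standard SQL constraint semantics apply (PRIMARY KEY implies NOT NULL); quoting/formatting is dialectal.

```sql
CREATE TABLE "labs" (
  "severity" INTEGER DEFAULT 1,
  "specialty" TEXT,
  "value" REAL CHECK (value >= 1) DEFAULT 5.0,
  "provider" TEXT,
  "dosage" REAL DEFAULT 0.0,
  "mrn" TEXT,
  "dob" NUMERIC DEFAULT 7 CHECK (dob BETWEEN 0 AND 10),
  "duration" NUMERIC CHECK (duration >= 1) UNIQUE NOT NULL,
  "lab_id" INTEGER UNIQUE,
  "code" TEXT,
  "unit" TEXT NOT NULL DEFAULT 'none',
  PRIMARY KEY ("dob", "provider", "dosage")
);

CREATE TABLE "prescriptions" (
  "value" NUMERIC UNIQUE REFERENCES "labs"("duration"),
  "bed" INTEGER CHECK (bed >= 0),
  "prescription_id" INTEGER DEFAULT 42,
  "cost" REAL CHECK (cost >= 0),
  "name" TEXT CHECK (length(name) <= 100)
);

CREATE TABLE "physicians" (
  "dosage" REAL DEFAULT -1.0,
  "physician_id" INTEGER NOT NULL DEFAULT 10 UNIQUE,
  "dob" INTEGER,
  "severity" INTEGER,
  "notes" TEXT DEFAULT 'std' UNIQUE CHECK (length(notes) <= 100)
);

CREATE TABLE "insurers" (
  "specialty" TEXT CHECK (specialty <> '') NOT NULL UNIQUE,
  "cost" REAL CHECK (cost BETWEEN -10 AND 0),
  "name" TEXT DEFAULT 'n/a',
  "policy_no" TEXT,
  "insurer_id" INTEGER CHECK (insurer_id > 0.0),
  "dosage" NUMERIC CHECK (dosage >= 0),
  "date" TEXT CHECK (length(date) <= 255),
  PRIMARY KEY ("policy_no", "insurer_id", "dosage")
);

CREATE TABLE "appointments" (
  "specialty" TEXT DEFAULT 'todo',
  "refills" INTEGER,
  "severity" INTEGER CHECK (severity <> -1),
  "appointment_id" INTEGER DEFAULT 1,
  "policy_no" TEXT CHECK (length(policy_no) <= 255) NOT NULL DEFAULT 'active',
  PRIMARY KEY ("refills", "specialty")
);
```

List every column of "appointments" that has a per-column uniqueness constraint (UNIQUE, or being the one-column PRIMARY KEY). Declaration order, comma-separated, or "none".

- specialty: part of a composite PRIMARY KEY — only the tuple is unique, not this column on its own.
- refills: part of a composite PRIMARY KEY — only the tuple is unique, not this column on its own.
- severity: no UNIQUE or single-column PK constraint.
- appointment_id: no UNIQUE or single-column PK constraint.
- policy_no: no UNIQUE or single-column PK constraint.

none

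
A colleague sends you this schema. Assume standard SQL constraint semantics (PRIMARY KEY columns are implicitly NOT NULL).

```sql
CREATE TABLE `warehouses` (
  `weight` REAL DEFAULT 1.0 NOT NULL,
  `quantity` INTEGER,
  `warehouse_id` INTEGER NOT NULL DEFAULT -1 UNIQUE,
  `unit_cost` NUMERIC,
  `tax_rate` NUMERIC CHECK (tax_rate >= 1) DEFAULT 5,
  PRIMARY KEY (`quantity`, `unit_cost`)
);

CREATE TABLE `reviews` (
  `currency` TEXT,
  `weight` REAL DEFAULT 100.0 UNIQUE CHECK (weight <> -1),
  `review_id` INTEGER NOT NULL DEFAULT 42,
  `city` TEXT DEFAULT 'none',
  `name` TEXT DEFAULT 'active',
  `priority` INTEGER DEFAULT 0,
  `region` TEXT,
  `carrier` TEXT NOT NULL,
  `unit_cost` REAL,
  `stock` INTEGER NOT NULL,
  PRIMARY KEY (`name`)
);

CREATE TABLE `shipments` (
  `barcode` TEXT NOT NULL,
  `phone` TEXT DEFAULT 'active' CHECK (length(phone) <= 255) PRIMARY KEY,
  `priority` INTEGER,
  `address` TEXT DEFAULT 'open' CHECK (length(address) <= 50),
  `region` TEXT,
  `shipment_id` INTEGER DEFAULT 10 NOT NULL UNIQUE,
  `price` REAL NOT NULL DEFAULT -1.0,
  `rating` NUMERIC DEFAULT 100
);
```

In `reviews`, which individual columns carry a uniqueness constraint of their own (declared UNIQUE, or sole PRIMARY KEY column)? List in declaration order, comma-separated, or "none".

weight, name

- currency: no UNIQUE or single-column PK constraint.
- weight: declared UNIQUE → unique.
- review_id: no UNIQUE or single-column PK constraint.
- city: no UNIQUE or single-column PK constraint.
- name: single-column PRIMARY KEY → unique.
- priority: no UNIQUE or single-column PK constraint.
- region: no UNIQUE or single-column PK constraint.
- carrier: no UNIQUE or single-column PK constraint.
- unit_cost: no UNIQUE or single-column PK constraint.
- stock: no UNIQUE or single-column PK constraint.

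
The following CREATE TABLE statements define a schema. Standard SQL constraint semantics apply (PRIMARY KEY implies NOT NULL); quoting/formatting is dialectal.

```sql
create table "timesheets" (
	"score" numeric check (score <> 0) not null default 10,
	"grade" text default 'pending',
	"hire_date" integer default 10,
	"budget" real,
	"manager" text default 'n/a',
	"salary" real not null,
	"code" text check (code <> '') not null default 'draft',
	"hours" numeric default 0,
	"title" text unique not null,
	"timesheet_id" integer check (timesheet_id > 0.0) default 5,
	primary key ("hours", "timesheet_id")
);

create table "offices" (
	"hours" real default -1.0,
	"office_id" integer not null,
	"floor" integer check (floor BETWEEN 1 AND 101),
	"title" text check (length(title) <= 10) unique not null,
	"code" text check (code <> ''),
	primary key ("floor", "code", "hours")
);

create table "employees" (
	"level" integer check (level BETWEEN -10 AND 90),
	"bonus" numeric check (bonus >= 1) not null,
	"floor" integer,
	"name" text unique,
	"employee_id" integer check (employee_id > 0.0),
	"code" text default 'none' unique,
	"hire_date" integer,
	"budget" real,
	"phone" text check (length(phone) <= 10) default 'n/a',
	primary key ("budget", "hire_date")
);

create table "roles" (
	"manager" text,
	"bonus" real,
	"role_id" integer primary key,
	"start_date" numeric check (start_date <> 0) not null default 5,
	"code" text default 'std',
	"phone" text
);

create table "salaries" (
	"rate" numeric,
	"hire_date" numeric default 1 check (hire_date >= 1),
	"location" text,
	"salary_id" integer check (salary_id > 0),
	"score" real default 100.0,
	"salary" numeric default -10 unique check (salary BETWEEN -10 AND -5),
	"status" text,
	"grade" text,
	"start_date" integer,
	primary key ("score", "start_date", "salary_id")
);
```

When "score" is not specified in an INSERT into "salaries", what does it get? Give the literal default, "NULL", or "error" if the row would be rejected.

score has an explicit DEFAULT 100.0.
When the column is omitted from an INSERT, that default is used.

100.0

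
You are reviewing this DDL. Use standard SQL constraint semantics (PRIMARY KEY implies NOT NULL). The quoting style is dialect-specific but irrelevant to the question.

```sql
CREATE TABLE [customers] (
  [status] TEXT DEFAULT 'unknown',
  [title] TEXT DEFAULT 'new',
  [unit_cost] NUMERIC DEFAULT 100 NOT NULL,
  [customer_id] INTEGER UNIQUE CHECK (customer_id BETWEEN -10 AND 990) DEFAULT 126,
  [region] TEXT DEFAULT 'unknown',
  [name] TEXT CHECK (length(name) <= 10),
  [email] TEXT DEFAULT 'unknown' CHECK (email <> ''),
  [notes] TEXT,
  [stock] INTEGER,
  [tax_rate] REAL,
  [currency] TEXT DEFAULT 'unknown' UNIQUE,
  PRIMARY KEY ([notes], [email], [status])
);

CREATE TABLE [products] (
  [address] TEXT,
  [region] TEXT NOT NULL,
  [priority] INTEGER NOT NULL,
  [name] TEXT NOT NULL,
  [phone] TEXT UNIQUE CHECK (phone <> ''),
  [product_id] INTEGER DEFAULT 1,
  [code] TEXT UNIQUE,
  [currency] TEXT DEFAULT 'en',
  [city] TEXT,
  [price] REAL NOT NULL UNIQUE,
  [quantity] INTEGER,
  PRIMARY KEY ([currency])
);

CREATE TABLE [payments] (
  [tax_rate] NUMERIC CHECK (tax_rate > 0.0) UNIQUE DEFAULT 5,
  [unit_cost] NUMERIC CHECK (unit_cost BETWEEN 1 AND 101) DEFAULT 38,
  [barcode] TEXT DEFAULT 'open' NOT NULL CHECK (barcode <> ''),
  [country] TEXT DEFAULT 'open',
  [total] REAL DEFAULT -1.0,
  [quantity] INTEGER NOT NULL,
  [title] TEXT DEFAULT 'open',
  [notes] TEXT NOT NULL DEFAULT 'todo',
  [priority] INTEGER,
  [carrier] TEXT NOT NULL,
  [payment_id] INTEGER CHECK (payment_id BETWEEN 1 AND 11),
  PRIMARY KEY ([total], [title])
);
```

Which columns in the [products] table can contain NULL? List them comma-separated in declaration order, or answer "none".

address, phone, product_id, code, city, quantity

- address: no NOT NULL constraint applies → nullable.
- region: declared NOT NULL → not nullable.
- priority: declared NOT NULL → not nullable.
- name: declared NOT NULL → not nullable.
- phone: CHECK does not forbid NULL (a CHECK constraint passes when its expression is NULL) → nullable.
- product_id: DEFAULT only fills an omitted column; an explicit NULL is still allowed → nullable.
- code: UNIQUE does not imply NOT NULL → nullable.
- currency: part of the PRIMARY KEY, which implies NOT NULL → not nullable.
- city: no NOT NULL constraint applies → nullable.
- price: declared NOT NULL → not nullable.
- quantity: no NOT NULL constraint applies → nullable.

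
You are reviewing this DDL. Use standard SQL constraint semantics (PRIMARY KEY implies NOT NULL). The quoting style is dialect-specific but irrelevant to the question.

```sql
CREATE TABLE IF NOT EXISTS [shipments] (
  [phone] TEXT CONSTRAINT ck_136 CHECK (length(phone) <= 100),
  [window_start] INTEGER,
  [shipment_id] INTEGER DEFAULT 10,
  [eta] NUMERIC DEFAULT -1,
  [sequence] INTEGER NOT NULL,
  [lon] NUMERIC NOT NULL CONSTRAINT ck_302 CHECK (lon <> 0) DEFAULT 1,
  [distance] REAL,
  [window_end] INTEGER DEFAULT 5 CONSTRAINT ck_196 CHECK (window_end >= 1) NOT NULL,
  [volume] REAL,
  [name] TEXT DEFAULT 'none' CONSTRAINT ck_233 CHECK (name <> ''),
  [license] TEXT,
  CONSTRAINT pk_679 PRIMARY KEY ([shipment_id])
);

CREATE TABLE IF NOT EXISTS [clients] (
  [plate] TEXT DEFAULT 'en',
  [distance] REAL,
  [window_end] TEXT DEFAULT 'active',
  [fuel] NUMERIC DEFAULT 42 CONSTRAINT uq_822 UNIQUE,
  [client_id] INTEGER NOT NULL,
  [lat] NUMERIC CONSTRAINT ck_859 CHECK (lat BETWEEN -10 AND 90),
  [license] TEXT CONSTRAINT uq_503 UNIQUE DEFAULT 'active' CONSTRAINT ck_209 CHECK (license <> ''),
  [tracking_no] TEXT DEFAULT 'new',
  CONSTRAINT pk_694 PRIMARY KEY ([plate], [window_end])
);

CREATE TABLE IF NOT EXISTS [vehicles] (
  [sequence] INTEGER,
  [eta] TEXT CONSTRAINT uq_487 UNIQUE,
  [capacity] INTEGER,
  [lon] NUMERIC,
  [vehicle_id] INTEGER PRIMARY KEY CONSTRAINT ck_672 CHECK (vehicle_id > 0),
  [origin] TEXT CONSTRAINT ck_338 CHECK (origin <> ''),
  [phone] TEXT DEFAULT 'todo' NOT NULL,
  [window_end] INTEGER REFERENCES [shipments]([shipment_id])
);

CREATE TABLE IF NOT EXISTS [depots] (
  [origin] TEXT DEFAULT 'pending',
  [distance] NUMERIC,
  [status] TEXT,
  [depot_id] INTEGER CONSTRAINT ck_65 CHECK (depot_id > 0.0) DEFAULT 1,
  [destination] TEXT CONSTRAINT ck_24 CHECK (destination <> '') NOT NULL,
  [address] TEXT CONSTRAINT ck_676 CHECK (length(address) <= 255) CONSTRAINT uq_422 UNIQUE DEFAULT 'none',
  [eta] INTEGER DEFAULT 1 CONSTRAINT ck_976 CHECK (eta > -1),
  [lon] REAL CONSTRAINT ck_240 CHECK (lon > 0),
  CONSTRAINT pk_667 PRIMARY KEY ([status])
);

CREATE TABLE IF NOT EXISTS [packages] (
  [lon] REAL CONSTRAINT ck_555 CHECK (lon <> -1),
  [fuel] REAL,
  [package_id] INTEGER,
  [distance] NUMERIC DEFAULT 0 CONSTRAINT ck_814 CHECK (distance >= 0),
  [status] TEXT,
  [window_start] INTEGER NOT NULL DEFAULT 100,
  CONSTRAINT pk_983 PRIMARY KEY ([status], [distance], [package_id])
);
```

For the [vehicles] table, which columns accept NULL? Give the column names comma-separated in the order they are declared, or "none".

sequence, eta, capacity, lon, origin, window_end

- sequence: no NOT NULL constraint applies → nullable.
- eta: UNIQUE does not imply NOT NULL → nullable.
- capacity: no NOT NULL constraint applies → nullable.
- lon: no NOT NULL constraint applies → nullable.
- vehicle_id: part of the PRIMARY KEY, which implies NOT NULL → not nullable.
- origin: CHECK does not forbid NULL (a CHECK constraint passes when its expression is NULL) → nullable.
- phone: declared NOT NULL → not nullable.
- window_end: a foreign key column may be NULL unless separately constrained → nullable.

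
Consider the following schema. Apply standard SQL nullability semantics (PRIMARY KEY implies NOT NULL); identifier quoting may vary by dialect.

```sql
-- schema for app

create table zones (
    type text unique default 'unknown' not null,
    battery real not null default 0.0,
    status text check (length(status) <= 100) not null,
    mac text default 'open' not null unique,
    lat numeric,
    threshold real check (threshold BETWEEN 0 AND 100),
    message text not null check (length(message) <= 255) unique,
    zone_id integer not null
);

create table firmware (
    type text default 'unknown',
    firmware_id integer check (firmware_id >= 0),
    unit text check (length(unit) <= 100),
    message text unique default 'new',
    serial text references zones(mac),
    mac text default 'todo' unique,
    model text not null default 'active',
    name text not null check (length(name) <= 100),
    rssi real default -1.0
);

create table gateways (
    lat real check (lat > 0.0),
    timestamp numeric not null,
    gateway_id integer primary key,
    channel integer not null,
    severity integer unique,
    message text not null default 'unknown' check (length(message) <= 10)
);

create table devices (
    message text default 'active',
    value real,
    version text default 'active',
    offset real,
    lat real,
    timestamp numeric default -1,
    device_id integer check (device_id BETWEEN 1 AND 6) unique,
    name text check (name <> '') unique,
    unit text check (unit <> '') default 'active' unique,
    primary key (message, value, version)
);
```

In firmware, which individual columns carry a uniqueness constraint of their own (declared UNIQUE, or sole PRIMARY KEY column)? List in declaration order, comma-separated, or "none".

- type: no UNIQUE or single-column PK constraint.
- firmware_id: no UNIQUE or single-column PK constraint.
- unit: no UNIQUE or single-column PK constraint.
- message: declared UNIQUE → unique.
- serial: no UNIQUE or single-column PK constraint.
- mac: declared UNIQUE → unique.
- model: no UNIQUE or single-column PK constraint.
- name: no UNIQUE or single-column PK constraint.
- rssi: no UNIQUE or single-column PK constraint.

message, mac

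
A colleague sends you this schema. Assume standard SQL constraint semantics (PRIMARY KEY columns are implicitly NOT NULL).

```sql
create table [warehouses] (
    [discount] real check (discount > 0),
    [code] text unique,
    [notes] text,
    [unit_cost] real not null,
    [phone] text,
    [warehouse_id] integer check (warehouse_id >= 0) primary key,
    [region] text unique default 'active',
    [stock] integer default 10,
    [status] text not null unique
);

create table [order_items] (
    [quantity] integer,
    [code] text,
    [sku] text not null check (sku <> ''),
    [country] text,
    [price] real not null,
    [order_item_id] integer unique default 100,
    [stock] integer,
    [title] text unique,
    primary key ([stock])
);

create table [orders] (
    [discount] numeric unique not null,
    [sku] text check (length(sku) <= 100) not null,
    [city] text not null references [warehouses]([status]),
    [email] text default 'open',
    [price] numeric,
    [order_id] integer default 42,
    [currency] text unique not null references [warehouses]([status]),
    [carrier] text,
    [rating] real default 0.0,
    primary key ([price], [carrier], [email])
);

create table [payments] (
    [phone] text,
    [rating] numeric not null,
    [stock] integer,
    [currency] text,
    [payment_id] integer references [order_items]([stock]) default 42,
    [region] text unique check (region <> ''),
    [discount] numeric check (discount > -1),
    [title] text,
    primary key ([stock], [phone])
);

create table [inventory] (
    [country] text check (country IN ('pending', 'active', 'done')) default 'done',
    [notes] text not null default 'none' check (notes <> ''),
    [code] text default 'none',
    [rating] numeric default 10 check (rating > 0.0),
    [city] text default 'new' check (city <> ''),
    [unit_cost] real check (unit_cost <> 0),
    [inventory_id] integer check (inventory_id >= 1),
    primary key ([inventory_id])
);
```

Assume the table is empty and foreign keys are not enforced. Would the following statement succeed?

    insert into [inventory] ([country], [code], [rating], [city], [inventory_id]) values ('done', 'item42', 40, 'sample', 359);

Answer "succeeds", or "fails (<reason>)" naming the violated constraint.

NOT NULL columns: inventory_id is supplied; notes defaults to 'none'.
CHECK constraints: 'done' satisfies (country IN ('pending', 'active', 'done')); 40 satisfies (rating > 0.0); 'sample' satisfies (city <> ''); 359 satisfies (inventory_id >= 1).
No constraint is violated.

succeeds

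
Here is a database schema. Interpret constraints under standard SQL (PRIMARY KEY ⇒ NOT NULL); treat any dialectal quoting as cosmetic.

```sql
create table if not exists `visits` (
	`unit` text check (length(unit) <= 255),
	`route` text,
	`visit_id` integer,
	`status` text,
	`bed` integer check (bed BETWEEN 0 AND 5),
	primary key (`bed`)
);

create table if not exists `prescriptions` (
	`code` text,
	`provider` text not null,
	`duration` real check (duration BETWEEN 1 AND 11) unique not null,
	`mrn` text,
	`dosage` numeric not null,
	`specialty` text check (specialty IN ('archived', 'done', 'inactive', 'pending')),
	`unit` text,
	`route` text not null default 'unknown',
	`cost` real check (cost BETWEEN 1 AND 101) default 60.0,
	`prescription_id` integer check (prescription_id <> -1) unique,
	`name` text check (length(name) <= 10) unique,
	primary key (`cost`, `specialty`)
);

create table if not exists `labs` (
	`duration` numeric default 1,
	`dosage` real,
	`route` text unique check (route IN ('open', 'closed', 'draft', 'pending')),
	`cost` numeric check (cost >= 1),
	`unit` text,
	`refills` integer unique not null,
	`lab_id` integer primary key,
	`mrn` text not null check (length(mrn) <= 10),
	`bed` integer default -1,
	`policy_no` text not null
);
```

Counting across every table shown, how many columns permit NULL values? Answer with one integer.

visits: 4 nullable (unit, route, visit_id, status — PK (bed) and explicit NOT NULL columns excluded).
prescriptions: 5 nullable (code, mrn, unit, prescription_id, name — PK (cost, specialty) and explicit NOT NULL columns excluded).
labs: 6 nullable (duration, dosage, route, cost, unit, bed — PK (lab_id) and explicit NOT NULL columns excluded).
Total: 4 + 5 + 6 = 15.

15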